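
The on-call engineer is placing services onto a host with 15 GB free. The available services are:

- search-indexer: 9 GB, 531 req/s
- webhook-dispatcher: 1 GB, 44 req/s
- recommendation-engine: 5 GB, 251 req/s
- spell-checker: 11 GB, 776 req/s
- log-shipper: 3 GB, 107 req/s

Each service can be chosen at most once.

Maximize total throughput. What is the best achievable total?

927

Taking webhook-dispatcher + spell-checker + log-shipper: 15 GB used, 927 in throughput.
The closest alternative, spell-checker + log-shipper, reaches only 883.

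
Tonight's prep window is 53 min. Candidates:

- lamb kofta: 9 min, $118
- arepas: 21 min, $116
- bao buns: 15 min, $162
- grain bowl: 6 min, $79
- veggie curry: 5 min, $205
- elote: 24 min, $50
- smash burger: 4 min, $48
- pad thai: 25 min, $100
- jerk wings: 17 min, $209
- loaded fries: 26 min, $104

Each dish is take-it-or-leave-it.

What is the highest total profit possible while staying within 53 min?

773

Taking the top-ratio dishes first gives lamb kofta + grain bowl + veggie curry + smash burger + jerk wings for 659 (41 min).
Replace smash burger with bao buns: the trade gains 114 net, giving 773 at 52 min.
The closest alternative, lamb kofta + bao buns + veggie curry + smash burger + jerk wings, reaches only 742.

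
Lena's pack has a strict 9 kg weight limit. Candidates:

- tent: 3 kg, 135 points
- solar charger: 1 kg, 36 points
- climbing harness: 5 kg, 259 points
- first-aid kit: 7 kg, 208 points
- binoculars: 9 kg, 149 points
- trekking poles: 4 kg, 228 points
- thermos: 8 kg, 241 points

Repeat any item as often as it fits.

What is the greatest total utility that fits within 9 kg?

492

Best packing: solar charger + 2×trekking poles — 9 kg, 492 total.
No other feasible combination exceeds 492.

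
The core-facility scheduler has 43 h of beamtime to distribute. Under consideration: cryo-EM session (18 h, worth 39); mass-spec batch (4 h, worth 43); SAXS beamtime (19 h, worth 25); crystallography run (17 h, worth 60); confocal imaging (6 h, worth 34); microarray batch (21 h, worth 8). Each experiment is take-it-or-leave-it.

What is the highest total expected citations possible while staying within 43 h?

142

The ratio heuristic lands on mass-spec batch + crystallography run + confocal imaging (137) but leaves 16 h idle.
Dropping confocal imaging frees 6 h; slotting in cryo-EM session (18 h) lifts the total to 142 at 39 h.
Runner-up mass-spec batch + crystallography run + confocal imaging tops out at 137.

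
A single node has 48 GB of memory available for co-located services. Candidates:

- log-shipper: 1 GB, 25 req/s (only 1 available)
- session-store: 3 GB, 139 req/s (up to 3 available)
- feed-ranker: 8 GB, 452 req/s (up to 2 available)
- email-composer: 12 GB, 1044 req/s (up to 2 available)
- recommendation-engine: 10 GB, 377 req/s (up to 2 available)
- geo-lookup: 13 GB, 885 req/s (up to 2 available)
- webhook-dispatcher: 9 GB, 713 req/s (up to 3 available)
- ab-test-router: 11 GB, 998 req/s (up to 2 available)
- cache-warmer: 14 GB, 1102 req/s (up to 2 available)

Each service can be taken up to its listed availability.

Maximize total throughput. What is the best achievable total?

4142

Filling by ratio: log-shipper + 2×email-composer + 2×ab-test-router for 4109, with 1 GB left unused.
Replace log-shipper and email-composer with cache-warmer: the trade gains 33 net, giving 4142 at 48 GB.
That's the maximum — no swap from here does better than 4142.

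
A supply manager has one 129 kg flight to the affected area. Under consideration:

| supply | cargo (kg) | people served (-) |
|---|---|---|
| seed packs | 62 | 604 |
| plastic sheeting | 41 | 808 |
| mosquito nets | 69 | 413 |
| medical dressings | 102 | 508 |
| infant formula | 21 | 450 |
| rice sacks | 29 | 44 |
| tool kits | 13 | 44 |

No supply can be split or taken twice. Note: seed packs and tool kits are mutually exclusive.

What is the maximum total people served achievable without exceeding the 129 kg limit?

1862

By people served per kg: infant formula 21.43, plastic sheeting 19.71, seed packs 9.74 lead.
Seed packs + plastic sheeting + infant formula uses 124 of the 129 kg and totals 1862.
The closest alternative, seed packs + plastic sheeting, reaches only 1412.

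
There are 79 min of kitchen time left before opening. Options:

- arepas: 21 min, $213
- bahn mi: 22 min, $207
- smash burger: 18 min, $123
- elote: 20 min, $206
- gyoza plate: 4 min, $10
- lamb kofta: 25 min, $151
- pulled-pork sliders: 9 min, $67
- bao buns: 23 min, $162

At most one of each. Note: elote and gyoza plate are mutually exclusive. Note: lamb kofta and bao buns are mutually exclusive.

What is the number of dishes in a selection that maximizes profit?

4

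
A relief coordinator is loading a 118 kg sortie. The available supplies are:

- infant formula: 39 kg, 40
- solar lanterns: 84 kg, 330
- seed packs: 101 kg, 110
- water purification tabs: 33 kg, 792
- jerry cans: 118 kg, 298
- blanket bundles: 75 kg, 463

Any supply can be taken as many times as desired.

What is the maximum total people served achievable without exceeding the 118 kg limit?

The ratio ordering already packs tightly: 3×water purification tabs, 99 kg, 2376.
That's the maximum — no swap from here does better than 2376.

2376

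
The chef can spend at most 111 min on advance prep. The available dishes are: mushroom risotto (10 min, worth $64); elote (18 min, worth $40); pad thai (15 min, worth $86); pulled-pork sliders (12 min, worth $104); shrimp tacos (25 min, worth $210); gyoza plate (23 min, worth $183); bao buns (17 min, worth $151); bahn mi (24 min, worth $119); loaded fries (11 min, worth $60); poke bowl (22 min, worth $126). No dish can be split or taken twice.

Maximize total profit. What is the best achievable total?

838

Ranking by ratio (profit/min): bao buns 8.88, pulled-pork sliders 8.67, shrimp tacos 8.40.
Filling by ratio: mushroom risotto + pad thai + pulled-pork sliders + shrimp tacos + gyoza plate + bao buns for 798, with 9 min left unused.
Replace pad thai with poke bowl: the trade gains 40 net, giving 838 at 109 min.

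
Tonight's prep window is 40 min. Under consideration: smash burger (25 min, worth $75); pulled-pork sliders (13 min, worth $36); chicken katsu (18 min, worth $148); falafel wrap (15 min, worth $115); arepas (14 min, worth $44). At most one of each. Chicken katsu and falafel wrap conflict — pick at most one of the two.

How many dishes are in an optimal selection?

2

Best achievable profit is 192.
One optimal bundle: chicken katsu + arepas (32 min).
All optima have 2 dishes.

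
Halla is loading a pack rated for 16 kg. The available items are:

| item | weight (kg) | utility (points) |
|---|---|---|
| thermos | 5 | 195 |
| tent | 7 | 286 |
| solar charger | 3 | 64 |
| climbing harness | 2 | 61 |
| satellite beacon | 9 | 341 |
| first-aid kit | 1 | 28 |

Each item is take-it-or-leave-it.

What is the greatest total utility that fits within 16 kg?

Taking the top-ratio items first gives thermos + tent + climbing harness + first-aid kit for 570 (15 kg).
Replace thermos and climbing harness and first-aid kit with satellite beacon: the trade gains 57 net, giving 627 at 16 kg.
The closest alternative, thermos + climbing harness + satellite beacon, reaches only 597.

627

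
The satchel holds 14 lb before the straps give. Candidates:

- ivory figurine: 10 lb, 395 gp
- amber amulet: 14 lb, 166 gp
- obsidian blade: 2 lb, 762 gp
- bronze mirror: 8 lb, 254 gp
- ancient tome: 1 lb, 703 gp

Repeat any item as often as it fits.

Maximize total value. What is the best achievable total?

Ranking by ratio (value/lb): ancient tome 703.00, obsidian blade 381.00, ivory figurine 39.50.
Best packing: 14×ancient tome — 14 lb, 9842 total.
That's the maximum — no swap from here does better than 9842.

9842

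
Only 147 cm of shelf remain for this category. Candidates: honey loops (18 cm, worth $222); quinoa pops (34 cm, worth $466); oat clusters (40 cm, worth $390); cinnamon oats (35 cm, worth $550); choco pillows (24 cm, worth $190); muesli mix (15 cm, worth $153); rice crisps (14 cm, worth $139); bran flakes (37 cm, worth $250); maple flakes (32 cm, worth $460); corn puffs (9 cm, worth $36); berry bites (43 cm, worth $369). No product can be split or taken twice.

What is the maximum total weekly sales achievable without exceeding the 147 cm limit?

The ratio heuristic lands on honey loops + quinoa pops + cinnamon oats + muesli mix + maple flakes + corn puffs (1887) but leaves 4 cm idle.
Dropping muesli mix and corn puffs frees 24 cm; slotting in choco pillows (24 cm) lifts the total to 1888 at 143 cm.
Next best is honey loops + quinoa pops + cinnamon oats + muesli mix + maple flakes + corn puffs at 1887 (143 cm) — short by 1.

1888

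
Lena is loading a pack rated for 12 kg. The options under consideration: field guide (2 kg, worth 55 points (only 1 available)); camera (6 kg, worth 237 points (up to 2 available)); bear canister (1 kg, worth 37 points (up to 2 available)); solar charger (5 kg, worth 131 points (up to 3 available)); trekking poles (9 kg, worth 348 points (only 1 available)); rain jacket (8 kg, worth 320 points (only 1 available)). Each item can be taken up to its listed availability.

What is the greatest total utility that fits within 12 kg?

474

Taking the top-ratio items first gives field guide + 2×bear canister + rain jacket for 449 (12 kg).
Dropping field guide and 2×bear canister and rain jacket frees 12 kg; slotting in 2×camera (12 kg) lifts the total to 474 at 12 kg.
That's the maximum — no swap from here does better than 474.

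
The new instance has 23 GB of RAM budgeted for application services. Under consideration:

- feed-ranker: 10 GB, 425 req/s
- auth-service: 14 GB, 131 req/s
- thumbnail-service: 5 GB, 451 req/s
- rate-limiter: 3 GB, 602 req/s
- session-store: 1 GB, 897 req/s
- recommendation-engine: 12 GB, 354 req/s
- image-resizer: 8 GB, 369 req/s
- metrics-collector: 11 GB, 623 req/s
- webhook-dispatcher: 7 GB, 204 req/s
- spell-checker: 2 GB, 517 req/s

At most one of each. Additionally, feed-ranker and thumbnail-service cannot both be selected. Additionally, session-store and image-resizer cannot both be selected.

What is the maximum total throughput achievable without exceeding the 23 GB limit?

Density check — session-store 897.00, spell-checker 258.50, rate-limiter 200.67, thumbnail-service 90.20 are the best per GB.
Thumbnail-service + rate-limiter + session-store + metrics-collector + spell-checker uses 22 of the 23 GB and totals 3090.
The spare 1 GB is too small for any remaining service, and no feasible exchange beats 3090.

3090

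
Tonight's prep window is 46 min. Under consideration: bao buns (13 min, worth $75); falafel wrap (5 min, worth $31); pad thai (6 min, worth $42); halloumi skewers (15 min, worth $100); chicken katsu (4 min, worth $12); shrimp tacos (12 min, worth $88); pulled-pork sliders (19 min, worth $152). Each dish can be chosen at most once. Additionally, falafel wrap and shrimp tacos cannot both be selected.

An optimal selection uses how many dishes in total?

The maximum profit within 46 min is 340.
halloumi skewers + shrimp tacos + pulled-pork sliders hits 340 at 46 min.
Any selection reaching 340 contains exactly 3 dishes.

3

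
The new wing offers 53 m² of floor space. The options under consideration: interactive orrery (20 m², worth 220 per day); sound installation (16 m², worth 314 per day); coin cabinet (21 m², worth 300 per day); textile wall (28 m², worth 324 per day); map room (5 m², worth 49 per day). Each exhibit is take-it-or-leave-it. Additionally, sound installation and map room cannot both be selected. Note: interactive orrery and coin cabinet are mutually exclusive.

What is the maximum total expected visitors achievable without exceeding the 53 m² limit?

638

Density check — sound installation 19.62, coin cabinet 14.29, textile wall 11.57, interactive orrery 11.00 are the best per m².
Taking sound installation + textile wall: 44 m² used, 638 in expected visitors.
Nothing else feasible within 53 m² beats 638.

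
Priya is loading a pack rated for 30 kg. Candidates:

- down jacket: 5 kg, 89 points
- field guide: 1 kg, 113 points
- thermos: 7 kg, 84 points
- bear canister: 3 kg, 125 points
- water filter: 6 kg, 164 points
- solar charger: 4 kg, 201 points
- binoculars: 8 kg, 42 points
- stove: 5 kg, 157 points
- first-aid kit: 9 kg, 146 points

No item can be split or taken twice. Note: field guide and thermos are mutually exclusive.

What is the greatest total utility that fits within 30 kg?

906

Filling by ratio: down jacket + field guide + bear canister + water filter + solar charger + stove for 849, with 6 kg left unused.
Dropping down jacket frees 5 kg; slotting in first-aid kit (9 kg) lifts the total to 906 at 28 kg.
The closest alternative, down jacket + field guide + water filter + solar charger + stove + first-aid kit, reaches only 870.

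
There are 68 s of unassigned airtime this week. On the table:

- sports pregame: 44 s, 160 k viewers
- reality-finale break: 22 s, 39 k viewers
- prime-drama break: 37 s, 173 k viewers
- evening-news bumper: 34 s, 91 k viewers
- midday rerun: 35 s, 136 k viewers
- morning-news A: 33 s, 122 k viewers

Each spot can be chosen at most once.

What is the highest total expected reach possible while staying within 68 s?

By expected reach per s: prime-drama break 4.68, midday rerun 3.89, morning-news A 3.70 lead.
Greedy by ratio would take reality-finale break + prime-drama break: 59 s used, total 212.
Dropping reality-finale break and prime-drama break frees 59 s; slotting in midday rerun + morning-news A (68 s) lifts the total to 258 at 68 s.

258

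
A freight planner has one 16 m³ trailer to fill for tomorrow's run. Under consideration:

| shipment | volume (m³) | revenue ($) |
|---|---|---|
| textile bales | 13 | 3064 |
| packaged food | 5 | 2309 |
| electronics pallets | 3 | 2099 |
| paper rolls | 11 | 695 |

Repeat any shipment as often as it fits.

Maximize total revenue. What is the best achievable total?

10495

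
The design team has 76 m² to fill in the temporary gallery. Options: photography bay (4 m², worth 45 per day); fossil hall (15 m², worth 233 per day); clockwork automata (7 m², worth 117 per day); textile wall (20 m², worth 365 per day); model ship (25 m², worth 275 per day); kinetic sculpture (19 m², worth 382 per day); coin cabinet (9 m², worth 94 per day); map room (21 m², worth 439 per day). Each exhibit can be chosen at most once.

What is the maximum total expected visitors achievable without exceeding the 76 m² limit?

1419

Greedy by ratio would take photography bay + clockwork automata + textile wall + kinetic sculpture + map room: 71 m² used, total 1348.
Replace photography bay and clockwork automata with fossil hall: the trade gains 71 net, giving 1419 at 75 m².
The closest alternative, clockwork automata + textile wall + kinetic sculpture + coin cabinet + map room, reaches only 1397.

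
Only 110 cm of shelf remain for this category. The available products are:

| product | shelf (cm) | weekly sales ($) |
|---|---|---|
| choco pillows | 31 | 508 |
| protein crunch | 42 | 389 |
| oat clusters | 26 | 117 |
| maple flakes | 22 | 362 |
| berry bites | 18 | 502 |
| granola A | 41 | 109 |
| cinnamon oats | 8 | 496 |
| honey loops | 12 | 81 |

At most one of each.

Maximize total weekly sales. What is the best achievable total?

1985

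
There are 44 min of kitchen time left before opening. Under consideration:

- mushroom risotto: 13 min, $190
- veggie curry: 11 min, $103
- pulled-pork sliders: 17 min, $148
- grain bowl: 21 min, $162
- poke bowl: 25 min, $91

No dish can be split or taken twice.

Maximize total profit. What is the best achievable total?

441

The ratio ordering already packs tightly: mushroom risotto + veggie curry + pulled-pork sliders, 41 min, 441.
Nothing else within 44 min beats 441.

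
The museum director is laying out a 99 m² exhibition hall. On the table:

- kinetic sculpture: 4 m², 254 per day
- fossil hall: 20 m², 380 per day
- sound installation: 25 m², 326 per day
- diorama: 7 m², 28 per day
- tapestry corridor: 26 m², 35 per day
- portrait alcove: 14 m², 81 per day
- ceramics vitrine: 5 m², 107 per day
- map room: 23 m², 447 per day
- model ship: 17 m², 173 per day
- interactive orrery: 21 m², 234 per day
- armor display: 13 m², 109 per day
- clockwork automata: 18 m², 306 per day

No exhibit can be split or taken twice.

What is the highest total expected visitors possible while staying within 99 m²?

The ratio ordering already packs tightly: kinetic sculpture + fossil hall + sound installation + ceramics vitrine + map room + clockwork automata, 95 m², 1820.
Next best is kinetic sculpture + fossil hall + diorama + ceramics vitrine + map room + interactive orrery + clockwork automata at 1756 (98 m²) — short by 64.

1820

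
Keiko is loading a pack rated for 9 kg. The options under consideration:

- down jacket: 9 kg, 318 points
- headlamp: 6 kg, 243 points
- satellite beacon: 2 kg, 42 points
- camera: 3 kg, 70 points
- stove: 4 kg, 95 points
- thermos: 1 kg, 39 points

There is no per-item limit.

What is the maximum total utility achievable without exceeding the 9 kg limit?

360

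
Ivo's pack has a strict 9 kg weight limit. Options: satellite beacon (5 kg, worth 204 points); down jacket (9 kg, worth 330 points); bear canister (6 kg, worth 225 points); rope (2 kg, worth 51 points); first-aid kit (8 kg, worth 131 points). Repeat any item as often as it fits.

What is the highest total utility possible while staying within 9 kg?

330

Density check — satellite beacon 40.80, bear canister 37.50, down jacket 36.67 are the best per kg.
Greedy by ratio would take satellite beacon + 2×rope: 9 kg used, total 306.
Dropping satellite beacon and 2×rope frees 9 kg; slotting in down jacket (9 kg) lifts the total to 330 at 9 kg.
Every other selection either busts 9 kg or fails to beat 330.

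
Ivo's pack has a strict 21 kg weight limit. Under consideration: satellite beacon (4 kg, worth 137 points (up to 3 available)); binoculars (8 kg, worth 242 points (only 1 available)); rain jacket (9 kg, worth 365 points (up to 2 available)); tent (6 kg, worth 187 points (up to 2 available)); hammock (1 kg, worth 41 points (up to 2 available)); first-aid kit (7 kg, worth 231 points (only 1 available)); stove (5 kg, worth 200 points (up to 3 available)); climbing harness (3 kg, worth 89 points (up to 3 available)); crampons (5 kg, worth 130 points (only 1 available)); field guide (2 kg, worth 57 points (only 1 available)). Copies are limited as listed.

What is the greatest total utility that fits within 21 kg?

847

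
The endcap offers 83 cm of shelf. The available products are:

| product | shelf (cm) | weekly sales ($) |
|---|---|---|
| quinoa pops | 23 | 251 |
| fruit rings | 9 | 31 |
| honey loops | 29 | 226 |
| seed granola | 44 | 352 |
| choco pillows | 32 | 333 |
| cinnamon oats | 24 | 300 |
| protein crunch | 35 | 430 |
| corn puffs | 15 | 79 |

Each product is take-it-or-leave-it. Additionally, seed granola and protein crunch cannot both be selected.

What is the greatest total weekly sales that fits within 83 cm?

981

Best packing: quinoa pops + cinnamon oats + protein crunch — 82 cm, 981 total.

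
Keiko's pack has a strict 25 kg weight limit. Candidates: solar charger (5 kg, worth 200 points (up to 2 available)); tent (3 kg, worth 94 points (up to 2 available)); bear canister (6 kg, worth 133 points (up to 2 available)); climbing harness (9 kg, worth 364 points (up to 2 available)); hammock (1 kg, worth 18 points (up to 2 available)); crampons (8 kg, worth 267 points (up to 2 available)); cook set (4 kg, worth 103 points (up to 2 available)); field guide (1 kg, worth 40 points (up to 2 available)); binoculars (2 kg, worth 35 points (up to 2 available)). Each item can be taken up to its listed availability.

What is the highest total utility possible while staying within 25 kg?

1008

Best packing: solar charger + 2×climbing harness + 2×field guide — 25 kg, 1008 total.
That's the maximum — no swap from here does better than 1008.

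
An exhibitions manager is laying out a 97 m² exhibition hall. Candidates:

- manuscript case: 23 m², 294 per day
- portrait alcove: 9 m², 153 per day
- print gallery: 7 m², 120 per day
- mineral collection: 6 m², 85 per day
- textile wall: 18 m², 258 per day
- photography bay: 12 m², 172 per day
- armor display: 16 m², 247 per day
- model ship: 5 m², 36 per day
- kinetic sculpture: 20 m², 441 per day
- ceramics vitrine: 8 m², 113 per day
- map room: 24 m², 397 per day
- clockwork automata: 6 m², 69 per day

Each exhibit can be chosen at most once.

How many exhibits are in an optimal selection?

7

The maximum expected visitors within 97 m² is 1643.
For example portrait alcove + print gallery + photography bay + armor display + kinetic sculpture + ceramics vitrine + map room achieves it, using 96 m².
Any selection reaching 1643 contains exactly 7 exhibits.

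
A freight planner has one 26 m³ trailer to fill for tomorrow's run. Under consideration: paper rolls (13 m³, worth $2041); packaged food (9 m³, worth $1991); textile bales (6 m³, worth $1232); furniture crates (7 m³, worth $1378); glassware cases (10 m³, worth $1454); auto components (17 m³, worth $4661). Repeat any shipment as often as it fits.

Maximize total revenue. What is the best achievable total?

The ratio ordering already packs tightly: packaged food + auto components, 26 m³, 6652.
Every other selection either busts 26 m³ or fails to beat 6652.

6652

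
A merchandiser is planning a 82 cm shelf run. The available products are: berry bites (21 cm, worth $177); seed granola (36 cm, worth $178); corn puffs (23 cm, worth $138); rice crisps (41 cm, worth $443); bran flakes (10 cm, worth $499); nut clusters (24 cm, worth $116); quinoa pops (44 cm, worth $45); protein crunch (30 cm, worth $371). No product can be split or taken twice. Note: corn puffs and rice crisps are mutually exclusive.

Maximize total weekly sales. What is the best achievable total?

Taking rice crisps + bran flakes + protein crunch: 81 cm used, 1313 in weekly sales.
Every other selection either busts 82 cm or breaks a pairing rule or fails to beat 1313.

1313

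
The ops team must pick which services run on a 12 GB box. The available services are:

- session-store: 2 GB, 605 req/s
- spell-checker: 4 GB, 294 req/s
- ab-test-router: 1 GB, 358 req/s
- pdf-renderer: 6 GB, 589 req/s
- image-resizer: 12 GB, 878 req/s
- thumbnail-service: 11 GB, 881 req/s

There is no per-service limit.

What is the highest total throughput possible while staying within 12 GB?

4296

The ratio ordering already packs tightly: 12×ab-test-router, 12 GB, 4296.
Every other selection either busts 12 GB or fails to beat 4296.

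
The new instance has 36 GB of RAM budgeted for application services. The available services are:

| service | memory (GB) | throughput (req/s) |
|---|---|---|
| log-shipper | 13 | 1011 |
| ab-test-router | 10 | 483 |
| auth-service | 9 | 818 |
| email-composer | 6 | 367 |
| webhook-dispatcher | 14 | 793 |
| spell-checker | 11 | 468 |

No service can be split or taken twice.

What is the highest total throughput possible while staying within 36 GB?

Taking the top-ratio services first gives log-shipper + auth-service + email-composer for 2196 (28 GB).
Dropping email-composer frees 6 GB; slotting in webhook-dispatcher (14 GB) lifts the total to 2622 at 36 GB.

2622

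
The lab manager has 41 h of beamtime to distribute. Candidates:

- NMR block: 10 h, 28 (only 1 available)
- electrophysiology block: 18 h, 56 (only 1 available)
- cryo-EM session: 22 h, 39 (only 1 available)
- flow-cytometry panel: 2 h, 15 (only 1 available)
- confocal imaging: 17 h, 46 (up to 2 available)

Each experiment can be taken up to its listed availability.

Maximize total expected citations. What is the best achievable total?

117

Ranking by ratio (expected citations/h): flow-cytometry panel 7.50, electrophysiology block 3.11, NMR block 2.80.
Greedy by ratio would take NMR block + electrophysiology block + flow-cytometry panel: 30 h used, total 99.
Replace NMR block with confocal imaging: the trade gains 18 net, giving 117 at 37 h.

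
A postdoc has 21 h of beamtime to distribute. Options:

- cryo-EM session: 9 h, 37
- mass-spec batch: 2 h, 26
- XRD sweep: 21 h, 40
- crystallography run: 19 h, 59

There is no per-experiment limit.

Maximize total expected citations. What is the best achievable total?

The ratio ordering already packs tightly: 10×mass-spec batch, 20 h, 260.
Nothing else within 21 h beats 260.

260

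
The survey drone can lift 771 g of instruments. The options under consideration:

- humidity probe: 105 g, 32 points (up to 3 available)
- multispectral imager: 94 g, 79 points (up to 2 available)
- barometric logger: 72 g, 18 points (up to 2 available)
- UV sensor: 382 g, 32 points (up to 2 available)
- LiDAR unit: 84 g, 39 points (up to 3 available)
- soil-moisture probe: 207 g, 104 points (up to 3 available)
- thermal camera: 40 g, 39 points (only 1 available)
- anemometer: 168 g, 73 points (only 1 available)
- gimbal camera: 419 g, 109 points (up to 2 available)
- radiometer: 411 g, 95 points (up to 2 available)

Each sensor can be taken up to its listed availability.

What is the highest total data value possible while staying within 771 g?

Filling by ratio: 2×multispectral imager + LiDAR unit + 2×soil-moisture probe + thermal camera for 444, with 45 g left unused.
The 207 g tied up in soil-moisture probe is better spent on LiDAR unit + anemometer — total rises to 452 (771 g).

452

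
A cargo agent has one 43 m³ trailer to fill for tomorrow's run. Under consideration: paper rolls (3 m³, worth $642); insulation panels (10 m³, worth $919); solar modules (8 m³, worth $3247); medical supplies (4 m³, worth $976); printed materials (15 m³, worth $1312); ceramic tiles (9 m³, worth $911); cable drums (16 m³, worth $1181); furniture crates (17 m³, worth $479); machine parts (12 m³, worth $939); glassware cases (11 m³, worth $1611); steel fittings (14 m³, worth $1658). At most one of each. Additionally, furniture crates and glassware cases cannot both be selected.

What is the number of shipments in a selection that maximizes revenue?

Optimal total is 8134.
One optimal bundle: paper rolls + solar modules + medical supplies + glassware cases + steel fittings (40 m³).
Any selection reaching 8134 contains exactly 5 shipments.

5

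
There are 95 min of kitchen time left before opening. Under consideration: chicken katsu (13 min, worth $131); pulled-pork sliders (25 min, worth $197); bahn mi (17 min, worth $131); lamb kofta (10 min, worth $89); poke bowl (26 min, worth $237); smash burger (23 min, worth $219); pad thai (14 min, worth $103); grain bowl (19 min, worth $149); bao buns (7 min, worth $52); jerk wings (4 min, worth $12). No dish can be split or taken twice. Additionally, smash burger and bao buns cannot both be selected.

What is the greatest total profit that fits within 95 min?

839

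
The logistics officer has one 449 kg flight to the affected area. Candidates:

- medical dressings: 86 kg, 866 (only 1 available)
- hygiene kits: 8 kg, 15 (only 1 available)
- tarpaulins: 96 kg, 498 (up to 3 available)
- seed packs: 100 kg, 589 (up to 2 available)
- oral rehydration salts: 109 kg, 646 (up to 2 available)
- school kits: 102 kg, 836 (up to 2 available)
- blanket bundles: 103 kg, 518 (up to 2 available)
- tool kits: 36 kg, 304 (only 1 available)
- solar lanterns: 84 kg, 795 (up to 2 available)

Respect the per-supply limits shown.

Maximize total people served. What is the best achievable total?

3652

Ranking by ratio (people served/kg): medical dressings 10.07, solar lanterns 9.46, tool kits 8.44.
Taking the top-ratio supplies first gives medical dressings + hygiene kits + school kits + tool kits + 2×solar lanterns for 3611 (400 kg).
Dropping solar lanterns frees 84 kg; slotting in school kits (102 kg) lifts the total to 3652 at 418 kg.
Nothing else within 449 kg beats 3652.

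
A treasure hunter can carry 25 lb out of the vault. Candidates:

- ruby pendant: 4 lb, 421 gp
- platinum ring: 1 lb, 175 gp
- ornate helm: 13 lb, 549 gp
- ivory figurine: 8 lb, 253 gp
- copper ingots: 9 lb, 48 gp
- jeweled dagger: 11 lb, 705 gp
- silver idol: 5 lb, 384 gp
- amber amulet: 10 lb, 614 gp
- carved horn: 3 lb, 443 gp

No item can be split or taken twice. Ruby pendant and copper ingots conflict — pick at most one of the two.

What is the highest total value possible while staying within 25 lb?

2128

Density check — platinum ring 175.00, carved horn 147.67, ruby pendant 105.25 are the best per lb.
Taking ruby pendant + platinum ring + jeweled dagger + silver idol + carved horn: 24 lb used, 2128 in value.
Next best is ruby pendant + platinum ring + silver idol + amber amulet + carved horn at 2037 (23 lb) — short by 91.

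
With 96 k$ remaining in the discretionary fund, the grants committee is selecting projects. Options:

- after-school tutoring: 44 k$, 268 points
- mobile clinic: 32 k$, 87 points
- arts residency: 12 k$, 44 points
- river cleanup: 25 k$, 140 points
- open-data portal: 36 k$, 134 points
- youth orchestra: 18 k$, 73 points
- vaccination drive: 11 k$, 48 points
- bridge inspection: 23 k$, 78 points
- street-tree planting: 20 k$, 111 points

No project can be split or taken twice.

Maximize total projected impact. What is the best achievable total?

519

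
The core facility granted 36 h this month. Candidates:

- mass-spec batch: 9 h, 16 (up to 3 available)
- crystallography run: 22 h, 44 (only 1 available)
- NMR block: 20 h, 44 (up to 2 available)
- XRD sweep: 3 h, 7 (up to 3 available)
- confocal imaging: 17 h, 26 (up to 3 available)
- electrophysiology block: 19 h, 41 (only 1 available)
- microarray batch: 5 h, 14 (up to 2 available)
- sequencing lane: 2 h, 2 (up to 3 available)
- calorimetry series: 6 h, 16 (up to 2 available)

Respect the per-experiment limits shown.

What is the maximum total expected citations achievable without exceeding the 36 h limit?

88

By expected citations per h: microarray batch 2.80, calorimetry series 2.67, XRD sweep 2.33 lead.
A density-first pass picks 3×XRD sweep + 2×microarray batch + 2×sequencing lane + 2×calorimetry series — 85 at 35 h.
Replace 3×XRD sweep and 2×sequencing lane and calorimetry series with NMR block: the trade gains 3 net, giving 88 at 36 h.
Every other selection either busts 36 h or exceeds an availability limit or fails to beat 88.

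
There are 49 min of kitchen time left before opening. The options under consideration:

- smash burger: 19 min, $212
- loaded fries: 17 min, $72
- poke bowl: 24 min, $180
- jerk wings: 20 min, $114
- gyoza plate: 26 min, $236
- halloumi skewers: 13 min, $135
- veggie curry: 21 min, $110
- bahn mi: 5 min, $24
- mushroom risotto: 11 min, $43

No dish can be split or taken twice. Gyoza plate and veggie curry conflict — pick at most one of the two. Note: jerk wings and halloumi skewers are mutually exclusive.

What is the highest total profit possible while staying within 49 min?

Taking the top-ratio dishes first gives smash burger + halloumi skewers + bahn mi + mushroom risotto for 414 (48 min).
Dropping halloumi skewers and bahn mi and mushroom risotto frees 29 min; slotting in gyoza plate (26 min) lifts the total to 448 at 45 min.
That's the maximum — no feasible swap from here does better than 448.

448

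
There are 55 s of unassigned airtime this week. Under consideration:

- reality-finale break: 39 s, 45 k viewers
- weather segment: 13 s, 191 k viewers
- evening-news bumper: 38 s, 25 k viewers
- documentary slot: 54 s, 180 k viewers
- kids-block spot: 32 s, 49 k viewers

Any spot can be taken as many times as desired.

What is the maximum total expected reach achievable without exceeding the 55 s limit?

The ratio ordering already packs tightly: 4×weather segment, 52 s, 764.
The spare 3 s is too small for any remaining spot, and no exchange beats 764.

764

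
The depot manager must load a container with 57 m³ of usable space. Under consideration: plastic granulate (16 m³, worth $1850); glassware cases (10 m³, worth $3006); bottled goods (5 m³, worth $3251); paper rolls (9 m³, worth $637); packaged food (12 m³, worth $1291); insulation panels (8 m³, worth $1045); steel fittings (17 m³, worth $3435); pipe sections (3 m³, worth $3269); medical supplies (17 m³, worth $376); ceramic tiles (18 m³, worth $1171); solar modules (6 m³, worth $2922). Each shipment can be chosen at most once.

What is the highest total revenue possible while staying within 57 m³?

Taking the top-ratio shipments first gives glassware cases + bottled goods + insulation panels + steel fittings + pipe sections + solar modules for 16928 (49 m³).
Dropping insulation panels frees 8 m³; slotting in plastic granulate (16 m³) lifts the total to 17733 at 57 m³.
An exhaustive check of the 2048 subsets confirms 17733.

17733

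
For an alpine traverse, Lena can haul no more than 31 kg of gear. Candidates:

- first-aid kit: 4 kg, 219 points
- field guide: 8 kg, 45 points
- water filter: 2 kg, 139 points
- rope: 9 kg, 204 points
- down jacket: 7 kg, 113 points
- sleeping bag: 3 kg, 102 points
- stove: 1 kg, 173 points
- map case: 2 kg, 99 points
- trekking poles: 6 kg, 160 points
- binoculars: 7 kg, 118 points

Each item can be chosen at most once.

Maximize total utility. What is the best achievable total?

1112

Density check — stove 173.00, water filter 69.50, first-aid kit 54.75, map case 49.50 are the best per kg.
The ratio heuristic lands on first-aid kit + water filter + rope + sleeping bag + stove + map case + trekking poles (1096) but leaves 4 kg idle.
Replace sleeping bag with binoculars: the trade gains 16 net, giving 1112 at 31 kg.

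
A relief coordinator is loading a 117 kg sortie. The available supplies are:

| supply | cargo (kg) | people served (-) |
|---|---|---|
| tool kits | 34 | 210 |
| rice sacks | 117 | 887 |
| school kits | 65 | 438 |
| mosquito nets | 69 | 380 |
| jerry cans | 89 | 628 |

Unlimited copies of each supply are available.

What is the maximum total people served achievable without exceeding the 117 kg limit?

Best packing: rice sacks — 117 kg, 887 total.
No other feasible combination exceeds 887.

887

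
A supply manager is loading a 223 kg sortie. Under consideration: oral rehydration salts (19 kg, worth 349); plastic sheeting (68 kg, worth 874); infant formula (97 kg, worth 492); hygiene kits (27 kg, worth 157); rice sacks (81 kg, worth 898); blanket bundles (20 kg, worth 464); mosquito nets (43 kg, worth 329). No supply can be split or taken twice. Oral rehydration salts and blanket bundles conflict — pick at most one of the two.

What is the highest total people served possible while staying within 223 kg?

By people served per kg: blanket bundles 23.20, oral rehydration salts 18.37, plastic sheeting 12.85, rice sacks 11.09 lead.
Best packing: plastic sheeting + rice sacks + blanket bundles + mosquito nets — 212 kg, 2565 total.
That's the maximum — no feasible swap from here does better than 2565.

2565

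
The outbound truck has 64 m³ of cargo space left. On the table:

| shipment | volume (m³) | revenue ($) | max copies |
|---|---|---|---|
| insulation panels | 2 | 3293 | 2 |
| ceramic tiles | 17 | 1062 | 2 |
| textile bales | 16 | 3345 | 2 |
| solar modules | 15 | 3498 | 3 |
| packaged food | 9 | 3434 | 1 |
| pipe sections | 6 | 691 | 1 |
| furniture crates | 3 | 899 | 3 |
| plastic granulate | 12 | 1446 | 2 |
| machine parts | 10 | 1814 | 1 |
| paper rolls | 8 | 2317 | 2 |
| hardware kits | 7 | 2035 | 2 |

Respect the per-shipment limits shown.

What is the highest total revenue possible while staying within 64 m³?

Taking the top-ratio shipments first gives 2×insulation panels + packaged food + 3×furniture crates + machine parts + 2×paper rolls + 2×hardware kits for 23235 (62 m³).
Replace furniture crates and machine parts with solar modules: the trade gains 785 net, giving 24020 at 64 m³.
Every other selection either busts 64 m³ or exceeds an availability limit or fails to beat 24020.

24020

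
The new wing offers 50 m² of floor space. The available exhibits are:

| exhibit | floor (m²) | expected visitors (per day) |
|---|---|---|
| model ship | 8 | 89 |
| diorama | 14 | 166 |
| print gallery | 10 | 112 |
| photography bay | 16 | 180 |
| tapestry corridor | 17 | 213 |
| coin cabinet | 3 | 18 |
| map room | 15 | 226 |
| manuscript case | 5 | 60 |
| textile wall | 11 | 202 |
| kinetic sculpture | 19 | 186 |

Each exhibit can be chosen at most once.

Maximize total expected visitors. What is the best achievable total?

706

Density check — textile wall 18.36, map room 15.07, tapestry corridor 12.53, manuscript case 12.00 are the best per m².
Taking the top-ratio exhibits first gives tapestry corridor + map room + manuscript case + textile wall for 701 (48 m²).
The 22 m² tied up in tapestry corridor and manuscript case is better spent on diorama + print gallery — total rises to 706 (50 m²).
No other feasible combination exceeds 706.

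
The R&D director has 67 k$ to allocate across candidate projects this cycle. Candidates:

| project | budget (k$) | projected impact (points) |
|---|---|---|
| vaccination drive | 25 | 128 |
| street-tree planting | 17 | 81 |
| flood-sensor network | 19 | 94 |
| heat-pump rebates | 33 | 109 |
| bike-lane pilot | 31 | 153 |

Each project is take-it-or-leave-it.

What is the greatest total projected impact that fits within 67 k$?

Greedy by ratio would take vaccination drive + street-tree planting + flood-sensor network: 61 k$ used, total 303.
The 25 k$ tied up in vaccination drive is better spent on bike-lane pilot — total rises to 328 (67 k$).
Every other selection either busts 67 k$ or fails to beat 328.

328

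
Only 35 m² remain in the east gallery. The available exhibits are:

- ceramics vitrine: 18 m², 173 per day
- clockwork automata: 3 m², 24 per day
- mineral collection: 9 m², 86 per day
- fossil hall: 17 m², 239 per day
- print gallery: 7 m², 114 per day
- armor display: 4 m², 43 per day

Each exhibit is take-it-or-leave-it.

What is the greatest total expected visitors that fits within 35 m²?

By expected visitors per m²: print gallery 16.29, fossil hall 14.06, armor display 10.75, ceramics vitrine 9.61 lead.
Greedy by ratio would take clockwork automata + fossil hall + print gallery + armor display: 31 m² used, total 420.
Dropping clockwork automata and armor display frees 7 m²; slotting in mineral collection (9 m²) lifts the total to 439 at 33 m².
Nothing else within 35 m² beats 439.

439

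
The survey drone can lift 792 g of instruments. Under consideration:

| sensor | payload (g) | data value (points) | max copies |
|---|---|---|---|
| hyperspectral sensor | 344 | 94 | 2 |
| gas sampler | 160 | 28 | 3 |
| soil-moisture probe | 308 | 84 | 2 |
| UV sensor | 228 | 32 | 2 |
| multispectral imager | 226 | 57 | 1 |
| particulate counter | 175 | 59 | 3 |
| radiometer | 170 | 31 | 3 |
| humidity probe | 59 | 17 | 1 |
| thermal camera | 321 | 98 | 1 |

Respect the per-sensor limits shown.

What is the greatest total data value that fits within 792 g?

234

Taking the top-ratio sensors first gives 3×particulate counter + radiometer + humidity probe for 225 (754 g).
Replace radiometer and humidity probe with multispectral imager: the trade gains 9 net, giving 234 at 751 g.
Every other selection either busts 792 g or exceeds an availability limit or fails to beat 234.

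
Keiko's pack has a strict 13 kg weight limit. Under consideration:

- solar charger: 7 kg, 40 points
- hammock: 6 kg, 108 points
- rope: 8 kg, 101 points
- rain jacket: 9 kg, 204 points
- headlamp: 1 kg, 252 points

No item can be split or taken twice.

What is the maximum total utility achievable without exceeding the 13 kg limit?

456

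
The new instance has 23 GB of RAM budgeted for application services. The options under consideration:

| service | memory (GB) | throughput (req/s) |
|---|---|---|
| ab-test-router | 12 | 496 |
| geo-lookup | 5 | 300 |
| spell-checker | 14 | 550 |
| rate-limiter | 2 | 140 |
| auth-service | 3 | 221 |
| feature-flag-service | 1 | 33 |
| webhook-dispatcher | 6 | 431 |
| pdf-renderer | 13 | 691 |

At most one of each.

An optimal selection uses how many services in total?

Optimal total is 1376.
auth-service + feature-flag-service + webhook-dispatcher + pdf-renderer hits 1376 at 23 GB.
Any selection reaching 1376 contains exactly 4 services.

4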